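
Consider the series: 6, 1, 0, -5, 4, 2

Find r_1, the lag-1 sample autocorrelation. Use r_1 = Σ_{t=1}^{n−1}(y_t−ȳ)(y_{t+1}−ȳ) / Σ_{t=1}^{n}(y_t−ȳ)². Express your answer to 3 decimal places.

-0.109

Mean ȳ = (6 + 1 + 0 − 5 + 4 + 2)/6 = 1.3333
Deviations from mean: 4.6667, -0.3333, -1.3333, -6.3333, 2.6667, 0.6667
Numerator Σ_{t=1}^{5}(y_t−ȳ)(y_{t+1}−ȳ) = -7.7778
Denominator Σ(y_t−ȳ)² = 71.3333
r_1 = -7.7778 / 71.3333 = -0.109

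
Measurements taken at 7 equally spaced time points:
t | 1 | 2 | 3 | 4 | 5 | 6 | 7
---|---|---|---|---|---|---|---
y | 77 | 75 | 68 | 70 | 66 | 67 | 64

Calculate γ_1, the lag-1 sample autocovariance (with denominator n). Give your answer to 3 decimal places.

7.586

Mean ȳ = (77 + 75 + 68 + 70 + 66 + 67 + 64)/7 = 69.5714
Σ_{t=1}^{6}(y_t−ȳ)(y_{t+1}−ȳ) = 53.1020
γ_1 = 53.1020 / 7 = 7.586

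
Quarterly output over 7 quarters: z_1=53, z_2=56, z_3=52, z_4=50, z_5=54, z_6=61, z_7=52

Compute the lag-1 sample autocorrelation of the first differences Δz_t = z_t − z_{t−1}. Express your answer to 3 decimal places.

-0.264

First differences Δz: 3, -4, -2, 4, 7, -9
Mean of differences = -0.1667
Numerator Σ(Δz_t−Δz̄)(Δz_{t+1}−Δz̄) = -46.1944
Denominator Σ(Δz_t−Δz̄)² = 174.8333
r_1(Δz) = -46.1944 / 174.8333 = -0.264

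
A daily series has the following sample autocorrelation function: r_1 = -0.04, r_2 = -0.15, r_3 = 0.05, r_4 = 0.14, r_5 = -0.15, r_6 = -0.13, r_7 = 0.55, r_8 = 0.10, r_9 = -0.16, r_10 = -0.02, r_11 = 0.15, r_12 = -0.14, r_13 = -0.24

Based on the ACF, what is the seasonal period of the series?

The largest autocorrelation is r_7 = 0.55; the remaining lags stay at or below 0.15.
The dominant spike at lag 7 indicates a seasonal period of 7.

7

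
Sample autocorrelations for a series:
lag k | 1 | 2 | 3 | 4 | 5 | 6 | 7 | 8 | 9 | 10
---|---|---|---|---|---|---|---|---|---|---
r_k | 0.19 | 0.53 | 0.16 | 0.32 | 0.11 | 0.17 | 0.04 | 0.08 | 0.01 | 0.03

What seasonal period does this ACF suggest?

2

The largest autocorrelation is r_2 = 0.53, with a weaker echo at lag 4 (0.32); the remaining lags stay at or below 0.19.
The dominant spike at lag 2 indicates a seasonal period of 2.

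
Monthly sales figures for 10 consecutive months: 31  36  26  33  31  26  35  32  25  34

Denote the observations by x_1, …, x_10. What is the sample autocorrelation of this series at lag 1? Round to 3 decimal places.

-0.535

Mean x̄ = (31 + 36 + 26 + 33 + 31 + 26 + 35 + 32 + 25 + 34)/10 = 30.9000
Numerator Σ_{t=1}^{9}(x_t−x̄)(x_{t+1}−x̄) = -75.4100
Denominator Σ(x_t−x̄)² = 140.9000
r_1 = -75.4100 / 140.9000 = -0.535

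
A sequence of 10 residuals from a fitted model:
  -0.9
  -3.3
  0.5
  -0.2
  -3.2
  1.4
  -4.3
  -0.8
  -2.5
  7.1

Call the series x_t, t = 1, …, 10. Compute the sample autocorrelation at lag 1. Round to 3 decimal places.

-0.302

Mean x̄ = (-0.9 − 3.3 + 0.5 − 0.2 − 3.2 + 1.4 − 4.3 − 0.8 − 2.5 + 7.1)/10 = -0.6200
Numerator Σ_{t=1}^{9}(x_t−x̄)(x_{t+1}−x̄) = -29.0224
Denominator Σ(x_t−x̄)² = 96.1360
r_1 = -29.0224 / 96.1360 = -0.302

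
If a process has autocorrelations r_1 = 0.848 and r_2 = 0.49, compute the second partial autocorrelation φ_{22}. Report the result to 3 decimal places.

φ_{22} = (r_2 − r_1²) / (1 − r_1²)
r_1² = (0.848)² = 0.719104
Numerator = 0.49 − 0.7191 = -0.2291; denominator = 1 − 0.7191 = 0.2809
φ_{22} = -0.2291 / 0.2809 = -0.816

-0.816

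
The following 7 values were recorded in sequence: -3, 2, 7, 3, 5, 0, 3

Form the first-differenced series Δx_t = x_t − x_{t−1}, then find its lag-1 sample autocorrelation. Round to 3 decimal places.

-0.276

First differences Δx: 5, 5, -4, 2, -5, 3
Mean of differences = 1.0000
Numerator Σ(Δx_t−Δx̄)(Δx_{t+1}−Δx̄) = -27.0000
Denominator Σ(Δx_t−Δx̄)² = 98.0000
r_1(Δx) = -27.0000 / 98.0000 = -0.276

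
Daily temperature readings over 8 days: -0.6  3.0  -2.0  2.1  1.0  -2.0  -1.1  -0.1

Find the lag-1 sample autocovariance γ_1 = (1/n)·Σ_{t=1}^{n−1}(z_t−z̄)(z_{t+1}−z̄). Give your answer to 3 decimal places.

-1.204

Mean z̄ = (-0.6 + 3.0 − 2.0 + 2.1 + 1.0 − 2.0 − 1.1 − 0.1)/8 = 0.0375
Σ_{t=1}^{7}(z_t−z̄)(z_{t+1}−z̄) = -9.6289
γ_1 = -9.6289 / 8 = -1.204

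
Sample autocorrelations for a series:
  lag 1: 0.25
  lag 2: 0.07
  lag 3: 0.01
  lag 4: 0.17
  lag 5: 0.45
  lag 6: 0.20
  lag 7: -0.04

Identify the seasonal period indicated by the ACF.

5

The largest autocorrelation is r_5 = 0.45; the remaining lags stay at or below 0.25. The elevated value at lag 1 (0.25), dropping to 0.07 at lag 2, reflects decaying short-term dependence rather than seasonality.
The dominant spike at lag 5 indicates a seasonal period of 5.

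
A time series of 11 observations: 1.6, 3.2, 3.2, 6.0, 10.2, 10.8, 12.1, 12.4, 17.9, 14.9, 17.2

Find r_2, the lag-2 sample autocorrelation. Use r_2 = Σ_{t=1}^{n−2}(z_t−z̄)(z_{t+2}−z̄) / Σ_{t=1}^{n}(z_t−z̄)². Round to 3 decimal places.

Mean z̄ = (1.6 + 3.2 + 3.2 + 6.0 + 10.2 + 10.8 + 12.1 + 12.4 + 17.9 + 14.9 + 17.2)/11 = 9.9545
Numerator Σ_{t=1}^{9}(z_t−z̄)(z_{t+2}−z̄) = 167.4440
Denominator Σ(z_t−z̄)² = 328.1273
r_2 = 167.4440 / 328.1273 = 0.510

0.510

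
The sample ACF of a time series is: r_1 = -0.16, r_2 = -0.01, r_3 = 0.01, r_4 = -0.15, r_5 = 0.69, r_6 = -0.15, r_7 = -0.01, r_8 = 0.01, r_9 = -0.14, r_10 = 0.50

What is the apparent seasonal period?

5

The largest autocorrelation is r_5 = 0.69, with a weaker echo at lag 10 (0.50); the remaining lags stay at or below 0.01.
The dominant spike at lag 5 indicates a seasonal period of 5.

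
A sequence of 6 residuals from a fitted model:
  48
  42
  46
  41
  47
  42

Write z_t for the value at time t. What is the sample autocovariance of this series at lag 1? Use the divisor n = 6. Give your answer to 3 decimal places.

Mean z̄ = (48 + 42 + 46 + 41 + 47 + 42)/6 = 44.3333
Deviations: 3.6667, -2.3333, 1.6667, -3.3333, 2.6667, -2.3333
Σ_{t=1}^{5}(z_t−z̄)(z_{t+1}−z̄) = -33.1111
γ_1 = -33.1111 / 6 = -5.519

-5.519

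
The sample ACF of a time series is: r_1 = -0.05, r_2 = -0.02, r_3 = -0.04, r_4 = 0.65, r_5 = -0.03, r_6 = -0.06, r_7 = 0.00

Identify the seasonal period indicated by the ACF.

The largest autocorrelation is r_4 = 0.65; the remaining lags stay at or below 0.00.
The dominant spike at lag 4 indicates a seasonal period of 4.

4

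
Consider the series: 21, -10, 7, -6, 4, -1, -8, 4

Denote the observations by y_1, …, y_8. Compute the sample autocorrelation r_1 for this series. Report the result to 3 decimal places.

Mean ȳ = (21 − 10 + 7 − 6 + 4 − 1 − 8 + 4)/8 = 1.3750
Deviations from mean: 19.6250, -11.3750, 5.6250, -7.3750, 2.6250, -2.3750, -9.3750, 2.6250
Σ(y_t−ȳ)(y_{t+1}−ȳ) = (-223.2344) + (-63.9844) + (-41.4844) + (-19.3594) + (-6.2344) + (22.2656) + (-24.6094) = -356.6406
Denominator Σ(y_t−ȳ)² = 707.8750
r_1 = -356.6406 / 707.8750 = -0.504

-0.504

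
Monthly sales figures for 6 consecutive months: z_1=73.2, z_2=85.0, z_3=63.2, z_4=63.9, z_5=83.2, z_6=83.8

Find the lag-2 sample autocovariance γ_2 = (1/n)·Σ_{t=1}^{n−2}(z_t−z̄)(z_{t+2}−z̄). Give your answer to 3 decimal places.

-45.953

Mean z̄ = (73.2 + 85.0 + 63.2 + 63.9 + 83.2 + 83.8)/6 = 75.3833
Deviations: -2.1833, 9.6167, -12.1833, -11.4833, 7.8167, 8.4167
Σ_{t=1}^{4}(z_t−z̄)(z_{t+2}−z̄) = -275.7156
γ_2 = -275.7156 / 6 = -45.953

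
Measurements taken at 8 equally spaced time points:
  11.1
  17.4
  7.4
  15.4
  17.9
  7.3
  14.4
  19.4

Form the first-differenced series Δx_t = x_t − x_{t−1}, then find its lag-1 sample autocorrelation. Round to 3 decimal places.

First differences Δx: 6.3, -10.0, 8.0, 2.5, -10.6, 7.1, 5.0
Mean of differences = 1.1857
Numerator Σ(Δx_t−Δx̄)(Δx_{t+1}−Δx̄) = -187.1088
Denominator Σ(Δx_t−Δx̄)² = 387.8686
r_1(Δx) = -187.1088 / 387.8686 = -0.482

-0.482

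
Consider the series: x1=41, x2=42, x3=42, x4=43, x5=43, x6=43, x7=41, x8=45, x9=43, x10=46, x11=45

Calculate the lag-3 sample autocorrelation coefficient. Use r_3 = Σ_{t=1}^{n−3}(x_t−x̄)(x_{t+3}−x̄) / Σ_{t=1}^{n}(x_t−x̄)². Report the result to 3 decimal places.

Mean x̄ = (41 + 42 + 42 + 43 + 43 + 43 + 41 + 45 + 43 + 46 + 45)/11 = 43.0909
Numerator Σ_{t=1}^{8}(x_t−x̄)(x_{t+3}−x̄) = -2.0248
Denominator Σ(x_t−x̄)² = 26.9091
r_3 = -2.0248 / 26.9091 = -0.075

-0.075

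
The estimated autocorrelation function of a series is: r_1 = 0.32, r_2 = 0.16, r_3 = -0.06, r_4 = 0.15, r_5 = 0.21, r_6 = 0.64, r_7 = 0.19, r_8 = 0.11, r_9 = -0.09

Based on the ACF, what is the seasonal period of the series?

6

The largest autocorrelation is r_6 = 0.64; the remaining lags stay at or below 0.32. The elevated value at lag 1 (0.32), dropping to 0.16 at lag 2, reflects decaying short-term dependence rather than seasonality.
The dominant spike at lag 6 indicates a seasonal period of 6.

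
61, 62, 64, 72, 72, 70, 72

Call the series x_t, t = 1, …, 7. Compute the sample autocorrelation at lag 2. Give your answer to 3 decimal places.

Mean x̄ = (61 + 62 + 64 + 72 + 72 + 70 + 72)/7 = 67.5714
Deviations from mean: -6.5714, -5.5714, -3.5714, 4.4286, 4.4286, 2.4286, 4.4286
Σ(x_t−x̄)(x_{t+2}−x̄) = (23.4694) + (-24.6735) + (-15.8163) + (10.7551) + (19.6122) = 13.3469
Denominator Σ(x_t−x̄)² = 151.7143
r_2 = 13.3469 / 151.7143 = 0.088

0.088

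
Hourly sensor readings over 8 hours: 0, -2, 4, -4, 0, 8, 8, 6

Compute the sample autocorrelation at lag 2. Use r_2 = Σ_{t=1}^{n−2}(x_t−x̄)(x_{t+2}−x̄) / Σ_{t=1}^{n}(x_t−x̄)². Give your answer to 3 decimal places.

Mean x̄ = (0 − 2 + 4 − 4 + 0 + 8 + 8 + 6)/8 = 2.5000
Deviations from mean: -2.5000, -4.5000, 1.5000, -6.5000, -2.5000, 5.5000, 5.5000, 3.5000
Σ(x_t−x̄)(x_{t+2}−x̄) = (-3.7500) + (29.2500) + (-3.7500) + (-35.7500) + (-13.7500) + (19.2500) = -8.5000
Denominator Σ(x_t−x̄)² = 150.0000
r_2 = -8.5000 / 150.0000 = -0.057

-0.057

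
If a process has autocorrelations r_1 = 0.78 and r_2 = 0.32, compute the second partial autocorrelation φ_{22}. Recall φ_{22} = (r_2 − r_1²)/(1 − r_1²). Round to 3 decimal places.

-0.736

φ_{22} = (r_2 − r_1²) / (1 − r_1²)
r_1² = (0.78)² = 0.6084
Numerator = 0.32 − 0.6084 = -0.2884; denominator = 1 − 0.6084 = 0.3916
φ_{22} = -0.2884 / 0.3916 = -0.736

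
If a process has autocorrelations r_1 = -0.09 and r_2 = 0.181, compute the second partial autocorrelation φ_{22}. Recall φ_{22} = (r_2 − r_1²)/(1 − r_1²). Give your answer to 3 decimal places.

φ_{22} = (r_2 − r_1²) / (1 − r_1²)
r_1² = (-0.09)² = 0.0081
Numerator = 0.181 − 0.0081 = 0.1729; denominator = 1 − 0.0081 = 0.9919
φ_{22} = 0.1729 / 0.9919 = 0.174

0.174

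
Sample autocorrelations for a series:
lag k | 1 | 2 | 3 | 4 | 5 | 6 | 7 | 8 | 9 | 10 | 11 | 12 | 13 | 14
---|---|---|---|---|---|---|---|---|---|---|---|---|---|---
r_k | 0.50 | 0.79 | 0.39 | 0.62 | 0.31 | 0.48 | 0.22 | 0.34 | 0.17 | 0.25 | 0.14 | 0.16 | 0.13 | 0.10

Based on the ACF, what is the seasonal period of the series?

The largest autocorrelation is r_2 = 0.79, with a weaker echo at lag 4 (0.62); the remaining lags stay at or below 0.50.
The dominant spike at lag 2 indicates a seasonal period of 2.

2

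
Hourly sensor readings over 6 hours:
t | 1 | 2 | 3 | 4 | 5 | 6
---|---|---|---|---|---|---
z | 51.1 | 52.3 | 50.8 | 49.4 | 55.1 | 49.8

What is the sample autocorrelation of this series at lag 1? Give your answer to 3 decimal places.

Mean z̄ = (51.1 + 52.3 + 50.8 + 49.4 + 55.1 + 49.8)/6 = 51.4167
Deviations from mean: -0.3167, 0.8833, -0.6167, -2.0167, 3.6833, -1.6167
Numerator Σ_{t=1}^{5}(z_t−z̄)(z_{t+1}−z̄) = -12.9636
Denominator Σ(z_t−z̄)² = 21.5083
r_1 = -12.9636 / 21.5083 = -0.603

-0.603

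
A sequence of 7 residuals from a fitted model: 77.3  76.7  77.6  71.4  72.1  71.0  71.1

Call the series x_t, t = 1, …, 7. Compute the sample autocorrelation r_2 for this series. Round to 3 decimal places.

Mean x̄ = (77.3 + 76.7 + 77.6 + 71.4 + 72.1 + 71.0 + 71.1)/7 = 73.8857
Deviations from mean: 3.4143, 2.8143, 3.7143, -2.4857, -1.7857, -2.8857, -2.7857
Σ(x_t−x̄)(x_{t+2}−x̄) = (12.6816) + (-6.9955) + (-6.6327) + (7.1731) + (4.9745) = 11.2010
Denominator Σ(x_t−x̄)² = 58.8286
r_2 = 11.2010 / 58.8286 = 0.190

0.190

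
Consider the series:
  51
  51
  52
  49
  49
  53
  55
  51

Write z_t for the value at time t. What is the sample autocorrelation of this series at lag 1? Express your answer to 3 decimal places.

Mean z̄ = (51 + 51 + 52 + 49 + 49 + 53 + 55 + 51)/8 = 51.3750
Deviations from mean: -0.3750, -0.3750, 0.6250, -2.3750, -2.3750, 1.6250, 3.6250, -0.3750
Numerator Σ_{t=1}^{7}(z_t−z̄)(z_{t+1}−z̄) = 4.7344
Denominator Σ(z_t−z̄)² = 27.8750
r_1 = 4.7344 / 27.8750 = 0.170

0.170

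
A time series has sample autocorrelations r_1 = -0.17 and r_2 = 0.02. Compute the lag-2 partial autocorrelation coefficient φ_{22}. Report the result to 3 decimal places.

-0.009

φ_{22} = (r_2 − r_1²) / (1 − r_1²)
r_1² = (-0.17)² = 0.0289
Numerator = 0.02 − 0.0289 = -0.0089; denominator = 1 − 0.0289 = 0.9711
φ_{22} = -0.0089 / 0.9711 = -0.009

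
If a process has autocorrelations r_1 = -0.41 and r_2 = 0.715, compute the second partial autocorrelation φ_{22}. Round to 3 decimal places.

0.657

φ_{22} = (r_2 − r_1²) / (1 − r_1²)
r_1² = (-0.41)² = 0.1681
Numerator = 0.715 − 0.1681 = 0.5469; denominator = 1 − 0.1681 = 0.8319
φ_{22} = 0.5469 / 0.8319 = 0.657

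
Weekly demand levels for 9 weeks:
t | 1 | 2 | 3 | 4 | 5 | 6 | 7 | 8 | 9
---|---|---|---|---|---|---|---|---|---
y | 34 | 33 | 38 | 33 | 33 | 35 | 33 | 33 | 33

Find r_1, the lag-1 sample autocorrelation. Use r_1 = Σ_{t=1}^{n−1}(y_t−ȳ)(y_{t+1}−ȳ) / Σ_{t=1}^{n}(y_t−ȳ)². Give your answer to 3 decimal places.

Mean ȳ = (34 + 33 + 38 + 33 + 33 + 35 + 33 + 33 + 33)/9 = 33.8889
Numerator Σ_{t=1}^{8}(y_t−ȳ)(y_{t+1}−ȳ) = -7.0123
Denominator Σ(y_t−ȳ)² = 22.8889
r_1 = -7.0123 / 22.8889 = -0.306

-0.306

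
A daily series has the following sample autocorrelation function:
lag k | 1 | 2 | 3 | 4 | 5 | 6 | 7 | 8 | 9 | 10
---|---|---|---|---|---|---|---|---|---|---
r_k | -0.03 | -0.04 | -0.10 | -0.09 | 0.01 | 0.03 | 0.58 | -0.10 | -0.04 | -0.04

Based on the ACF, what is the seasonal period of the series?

The largest autocorrelation is r_7 = 0.58; the remaining lags stay at or below 0.03.
The dominant spike at lag 7 indicates a seasonal period of 7.

7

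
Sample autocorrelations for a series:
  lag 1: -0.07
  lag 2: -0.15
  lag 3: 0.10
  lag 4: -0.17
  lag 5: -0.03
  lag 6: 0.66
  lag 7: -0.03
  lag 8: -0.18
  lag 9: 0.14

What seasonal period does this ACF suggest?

The largest autocorrelation is r_6 = 0.66; the remaining lags stay at or below 0.14.
The dominant spike at lag 6 indicates a seasonal period of 6.

6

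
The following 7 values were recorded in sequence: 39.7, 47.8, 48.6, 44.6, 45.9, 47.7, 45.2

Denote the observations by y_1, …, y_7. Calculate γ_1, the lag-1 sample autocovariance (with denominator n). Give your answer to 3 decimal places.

Mean ȳ = (39.7 + 47.8 + 48.6 + 44.6 + 45.9 + 47.7 + 45.2)/7 = 45.6429
Deviations: -5.9429, 2.1571, 2.9571, -1.0429, 0.2571, 2.0571, -0.4429
Σ_{t=1}^{6}(y_t−ȳ)(y_{t+1}−ȳ) = -10.1747
γ_1 = -10.1747 / 7 = -1.454

-1.454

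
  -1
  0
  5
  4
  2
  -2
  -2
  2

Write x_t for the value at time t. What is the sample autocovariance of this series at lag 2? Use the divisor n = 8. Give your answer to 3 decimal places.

-2.750

Mean x̄ = (-1 + 0 + 5 + 4 + 2 − 2 − 2 + 2)/8 = 1.0000
Σ_{t=1}^{6}(x_t−x̄)(x_{t+2}−x̄) = -22.0000
γ_2 = -22.0000 / 8 = -2.750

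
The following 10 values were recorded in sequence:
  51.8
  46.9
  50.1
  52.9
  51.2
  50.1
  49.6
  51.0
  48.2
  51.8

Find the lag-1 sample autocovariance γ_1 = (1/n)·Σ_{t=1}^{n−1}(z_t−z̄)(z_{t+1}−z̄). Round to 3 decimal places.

-0.761

Mean z̄ = (51.8 + 46.9 + 50.1 + 52.9 + 51.2 + 50.1 + 49.6 + 51.0 + 48.2 + 51.8)/10 = 50.3600
Σ_{t=1}^{9}(z_t−z̄)(z_{t+1}−z̄) = -7.6096
γ_1 = -7.6096 / 10 = -0.761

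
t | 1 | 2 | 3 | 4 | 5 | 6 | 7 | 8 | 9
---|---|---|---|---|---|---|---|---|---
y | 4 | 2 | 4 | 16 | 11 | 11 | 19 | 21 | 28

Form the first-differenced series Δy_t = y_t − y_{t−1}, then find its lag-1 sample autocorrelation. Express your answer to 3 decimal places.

-0.342

First differences Δy: -2, 2, 12, -5, 0, 8, 2, 7
Mean of differences = 3.0000
Numerator Σ(Δy_t−Δȳ)(Δy_{t+1}−Δȳ) = -76.0000
Denominator Σ(Δy_t−Δȳ)² = 222.0000
r_1(Δy) = -76.0000 / 222.0000 = -0.342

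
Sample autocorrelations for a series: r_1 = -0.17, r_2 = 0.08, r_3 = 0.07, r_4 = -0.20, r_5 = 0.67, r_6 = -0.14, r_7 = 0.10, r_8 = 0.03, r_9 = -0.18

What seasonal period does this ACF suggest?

The largest autocorrelation is r_5 = 0.67; the remaining lags stay at or below 0.10.
The dominant spike at lag 5 indicates a seasonal period of 5.

5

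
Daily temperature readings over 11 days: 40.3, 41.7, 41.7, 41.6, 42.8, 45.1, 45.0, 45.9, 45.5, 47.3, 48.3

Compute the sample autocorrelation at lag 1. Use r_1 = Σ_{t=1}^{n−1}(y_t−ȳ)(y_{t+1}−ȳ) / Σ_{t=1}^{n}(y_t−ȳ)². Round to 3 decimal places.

Mean ȳ = (40.3 + 41.7 + 41.7 + 41.6 + 42.8 + 45.1 + 45.0 + 45.9 + 45.5 + 47.3 + 48.3)/11 = 44.1091
Numerator Σ_{t=1}^{10}(y_t−ȳ)(y_{t+1}−ȳ) = 45.7926
Denominator Σ(y_t−ȳ)² = 68.7891
r_1 = 45.7926 / 68.7891 = 0.666

0.666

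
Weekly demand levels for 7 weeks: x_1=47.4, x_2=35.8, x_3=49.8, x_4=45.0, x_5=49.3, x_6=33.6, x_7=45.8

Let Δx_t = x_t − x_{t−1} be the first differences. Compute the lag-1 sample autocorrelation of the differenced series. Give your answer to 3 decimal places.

First differences Δx: -11.6, 14.0, -4.8, 4.3, -15.7, 12.2
Mean of differences = -0.2667
Numerator Σ(Δx_t−Δx̄)(Δx_{t+1}−Δx̄) = -509.9478
Denominator Σ(Δx_t−Δx̄)² = 766.9933
r_1(Δx) = -509.9478 / 766.9933 = -0.665

-0.665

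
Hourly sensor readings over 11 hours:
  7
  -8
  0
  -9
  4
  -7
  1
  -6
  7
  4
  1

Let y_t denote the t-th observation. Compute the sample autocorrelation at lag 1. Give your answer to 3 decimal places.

Mean ȳ = (7 − 8 + 0 − 9 + 4 − 7 + 1 − 6 + 7 + 4 + 1)/11 = -0.5455
Numerator Σ_{t=1}^{10}(y_t−ȳ)(y_{t+1}−ȳ) = -150.9339
Denominator Σ(y_t−ȳ)² = 358.7273
r_1 = -150.9339 / 358.7273 = -0.421

-0.421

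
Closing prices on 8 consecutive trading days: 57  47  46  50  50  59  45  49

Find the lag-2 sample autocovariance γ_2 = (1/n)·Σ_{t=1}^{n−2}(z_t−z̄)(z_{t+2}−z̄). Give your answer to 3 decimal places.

Mean z̄ = (57 + 47 + 46 + 50 + 50 + 59 + 45 + 49)/8 = 50.3750
Deviations: 6.6250, -3.3750, -4.3750, -0.3750, -0.3750, 8.6250, -5.3750, -1.3750
Σ_{t=1}^{6}(z_t−z̄)(z_{t+2}−z̄) = -39.1563
γ_2 = -39.1563 / 8 = -4.895

-4.895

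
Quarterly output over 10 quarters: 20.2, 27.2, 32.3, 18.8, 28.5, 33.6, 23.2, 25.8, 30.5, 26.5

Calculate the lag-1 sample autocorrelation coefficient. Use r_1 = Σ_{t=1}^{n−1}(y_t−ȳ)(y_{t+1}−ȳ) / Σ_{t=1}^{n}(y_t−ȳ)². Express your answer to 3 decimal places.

Mean ȳ = (20.2 + 27.2 + 32.3 + 18.8 + 28.5 + 33.6 + 23.2 + 25.8 + 30.5 + 26.5)/10 = 26.6600
Numerator Σ_{t=1}^{9}(y_t−ȳ)(y_{t+1}−ȳ) = -71.4196
Denominator Σ(y_t−ȳ)² = 214.6440
r_1 = -71.4196 / 214.6440 = -0.333

-0.333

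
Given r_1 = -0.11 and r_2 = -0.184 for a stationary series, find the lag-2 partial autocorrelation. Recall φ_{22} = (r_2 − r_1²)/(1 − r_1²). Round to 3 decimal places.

φ_{22} = (r_2 − r_1²) / (1 − r_1²)
r_1² = (-0.11)² = 0.0121
Numerator = -0.184 − 0.0121 = -0.1961; denominator = 1 − 0.0121 = 0.9879
φ_{22} = -0.1961 / 0.9879 = -0.199

-0.199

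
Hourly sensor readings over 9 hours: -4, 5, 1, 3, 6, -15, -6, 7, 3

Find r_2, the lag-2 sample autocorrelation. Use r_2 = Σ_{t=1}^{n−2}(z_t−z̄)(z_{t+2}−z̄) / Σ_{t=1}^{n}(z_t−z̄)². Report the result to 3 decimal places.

-0.461

Mean z̄ = (-4 + 5 + 1 + 3 + 6 − 15 − 6 + 7 + 3)/9 = 0.0000
Σ(z_t−z̄)(z_{t+2}−z̄) = (-4.0000) + (15.0000) + (6.0000) + (-45.0000) + (-36.0000) + (-105.0000) + (-18.0000) = -187.0000
Denominator Σ(z_t−z̄)² = 406.0000
r_2 = -187.0000 / 406.0000 = -0.461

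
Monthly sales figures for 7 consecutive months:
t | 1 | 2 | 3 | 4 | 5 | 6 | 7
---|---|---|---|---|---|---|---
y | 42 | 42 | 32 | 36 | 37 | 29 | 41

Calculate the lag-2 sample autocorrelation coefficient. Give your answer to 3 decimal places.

Mean ȳ = (42 + 42 + 32 + 36 + 37 + 29 + 41)/7 = 37.0000
Numerator Σ_{t=1}^{5}(y_t−ȳ)(y_{t+2}−ȳ) = -22.0000
Denominator Σ(y_t−ȳ)² = 156.0000
r_2 = -22.0000 / 156.0000 = -0.141

-0.141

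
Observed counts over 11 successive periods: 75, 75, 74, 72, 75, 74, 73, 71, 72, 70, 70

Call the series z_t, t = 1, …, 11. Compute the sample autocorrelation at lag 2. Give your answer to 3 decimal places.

0.211

Mean z̄ = (75 + 75 + 74 + 72 + 75 + 74 + 73 + 71 + 72 + 70 + 70)/11 = 72.8182
Numerator Σ_{t=1}^{9}(z_t−z̄)(z_{t+2}−z̄) = 7.9339
Denominator Σ(z_t−z̄)² = 37.6364
r_2 = 7.9339 / 37.6364 = 0.211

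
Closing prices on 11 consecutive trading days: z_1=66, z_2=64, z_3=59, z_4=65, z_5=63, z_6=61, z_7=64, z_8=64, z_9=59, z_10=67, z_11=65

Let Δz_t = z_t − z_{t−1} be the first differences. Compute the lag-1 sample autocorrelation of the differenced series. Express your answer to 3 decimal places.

First differences Δz: -2, -5, 6, -2, -2, 3, 0, -5, 8, -2
Mean of differences = -0.1000
Numerator Σ(Δz_t−Δz̄)(Δz_{t+1}−Δz̄) = -89.7100
Denominator Σ(Δz_t−Δz̄)² = 174.9000
r_1(Δz) = -89.7100 / 174.9000 = -0.513

-0.513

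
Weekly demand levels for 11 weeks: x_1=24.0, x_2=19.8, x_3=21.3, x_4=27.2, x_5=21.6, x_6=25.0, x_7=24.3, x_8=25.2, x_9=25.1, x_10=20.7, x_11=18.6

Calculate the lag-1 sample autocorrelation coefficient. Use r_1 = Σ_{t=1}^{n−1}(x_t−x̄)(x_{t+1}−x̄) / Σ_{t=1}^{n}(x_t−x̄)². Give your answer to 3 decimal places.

Mean x̄ = (24.0 + 19.8 + 21.3 + 27.2 + 21.6 + 25.0 + 24.3 + 25.2 + 25.1 + 20.7 + 18.6)/11 = 22.9818
Numerator Σ_{t=1}^{10}(x_t−x̄)(x_{t+1}−x̄) = 1.8479
Denominator Σ(x_t−x̄)² = 73.3164
r_1 = 1.8479 / 73.3164 = 0.025

0.025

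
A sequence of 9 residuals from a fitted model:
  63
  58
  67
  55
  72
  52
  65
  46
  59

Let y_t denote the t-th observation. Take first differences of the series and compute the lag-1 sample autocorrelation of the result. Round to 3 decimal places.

-0.891

First differences Δy: -5, 9, -12, 17, -20, 13, -19, 13
Mean of differences = -0.5000
Numerator Σ(Δy_t−Δȳ)(Δy_{t+1}−Δȳ) = -1457.2500
Denominator Σ(Δy_t−Δȳ)² = 1636.0000
r_1(Δy) = -1457.2500 / 1636.0000 = -0.891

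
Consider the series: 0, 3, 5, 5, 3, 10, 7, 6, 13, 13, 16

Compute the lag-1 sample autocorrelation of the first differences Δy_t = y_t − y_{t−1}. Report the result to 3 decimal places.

First differences Δy: 3, 2, 0, -2, 7, -3, -1, 7, 0, 3
Mean of differences = 1.6000
Numerator Σ(Δy_t−Δȳ)(Δy_{t+1}−Δȳ) = -51.5600
Denominator Σ(Δy_t−Δȳ)² = 108.4000
r_1(Δy) = -51.5600 / 108.4000 = -0.476

-0.476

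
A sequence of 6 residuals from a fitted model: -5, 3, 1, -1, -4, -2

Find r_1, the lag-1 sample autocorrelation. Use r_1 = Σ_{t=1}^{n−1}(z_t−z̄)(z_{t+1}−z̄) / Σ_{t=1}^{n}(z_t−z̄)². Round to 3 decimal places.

-0.091

Mean z̄ = (-5 + 3 + 1 − 1 − 4 − 2)/6 = -1.3333
Deviations from mean: -3.6667, 4.3333, 2.3333, 0.3333, -2.6667, -0.6667
Σ(z_t−z̄)(z_{t+1}−z̄) = (-15.8889) + (10.1111) + (0.7778) + (-0.8889) + (1.7778) = -4.1111
Denominator Σ(z_t−z̄)² = 45.3333
r_1 = -4.1111 / 45.3333 = -0.091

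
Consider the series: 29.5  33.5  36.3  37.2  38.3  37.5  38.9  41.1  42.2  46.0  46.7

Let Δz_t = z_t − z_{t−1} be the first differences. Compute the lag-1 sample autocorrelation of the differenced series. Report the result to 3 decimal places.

First differences Δz: 4.0, 2.8, 0.9, 1.1, -0.8, 1.4, 2.2, 1.1, 3.8, 0.7
Mean of differences = 1.7200
Numerator Σ(Δz_t−Δz̄)(Δz_{t+1}−Δz̄) = 0.5916
Denominator Σ(Δz_t−Δz̄)² = 19.8560
r_1(Δz) = 0.5916 / 19.8560 = 0.030

0.030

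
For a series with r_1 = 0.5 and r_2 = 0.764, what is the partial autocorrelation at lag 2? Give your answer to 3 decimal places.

φ_{22} = (r_2 − r_1²) / (1 − r_1²)
r_1² = (0.5)² = 0.25
Numerator = 0.764 − 0.2500 = 0.5140; denominator = 1 − 0.2500 = 0.7500
φ_{22} = 0.5140 / 0.7500 = 0.685

0.685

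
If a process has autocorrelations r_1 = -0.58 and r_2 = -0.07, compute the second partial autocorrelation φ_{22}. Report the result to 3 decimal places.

-0.612

φ_{22} = (r_2 − r_1²) / (1 − r_1²)
r_1² = (-0.58)² = 0.3364
Numerator = -0.07 − 0.3364 = -0.4064; denominator = 1 − 0.3364 = 0.6636
φ_{22} = -0.4064 / 0.6636 = -0.612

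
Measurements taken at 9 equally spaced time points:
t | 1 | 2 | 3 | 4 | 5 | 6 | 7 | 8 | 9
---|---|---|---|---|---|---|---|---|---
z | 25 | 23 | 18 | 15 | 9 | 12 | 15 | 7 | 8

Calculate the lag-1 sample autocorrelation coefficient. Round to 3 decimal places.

Mean z̄ = (25 + 23 + 18 + 15 + 9 + 12 + 15 + 7 + 8)/9 = 14.6667
Numerator Σ_{t=1}^{8}(z_t−z̄)(z_{t+1}−z̄) = 175.8889
Denominator Σ(z_t−z̄)² = 330.0000
r_1 = 175.8889 / 330.0000 = 0.533

0.533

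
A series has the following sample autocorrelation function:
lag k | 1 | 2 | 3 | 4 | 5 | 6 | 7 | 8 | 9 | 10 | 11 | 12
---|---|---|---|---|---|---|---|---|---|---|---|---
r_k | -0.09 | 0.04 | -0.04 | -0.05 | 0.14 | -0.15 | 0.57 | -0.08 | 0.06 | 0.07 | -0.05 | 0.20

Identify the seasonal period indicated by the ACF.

7

The largest autocorrelation is r_7 = 0.57; the remaining lags stay at or below 0.20.
The dominant spike at lag 7 indicates a seasonal period of 7.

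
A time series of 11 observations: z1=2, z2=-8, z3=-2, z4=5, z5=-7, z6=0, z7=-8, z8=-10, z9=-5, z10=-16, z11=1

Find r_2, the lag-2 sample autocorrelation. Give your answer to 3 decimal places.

Mean z̄ = (2 − 8 − 2 + 5 − 7 + 0 − 8 − 10 − 5 − 16 + 1)/11 = -4.3636
Numerator Σ_{t=1}^{9}(z_t−z̄)(z_{t+2}−z̄) = 65.0992
Denominator Σ(z_t−z̄)² = 382.5455
r_2 = 65.0992 / 382.5455 = 0.170

0.170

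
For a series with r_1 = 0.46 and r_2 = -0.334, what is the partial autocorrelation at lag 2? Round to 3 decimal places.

-0.692

φ_{22} = (r_2 − r_1²) / (1 − r_1²)
r_1² = (0.46)² = 0.2116
Numerator = -0.334 − 0.2116 = -0.5456; denominator = 1 − 0.2116 = 0.7884
φ_{22} = -0.5456 / 0.7884 = -0.692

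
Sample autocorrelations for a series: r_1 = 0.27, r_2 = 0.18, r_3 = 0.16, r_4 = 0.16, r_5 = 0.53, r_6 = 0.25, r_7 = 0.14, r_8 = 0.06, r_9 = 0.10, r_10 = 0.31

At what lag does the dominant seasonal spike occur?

The largest autocorrelation is r_5 = 0.53, with a weaker echo at lag 10 (0.31); the remaining lags stay at or below 0.27. The elevated value at lag 1 (0.27), dropping to 0.18 at lag 2, reflects decaying short-term dependence rather than seasonality.
The dominant spike at lag 5 indicates a seasonal period of 5.

5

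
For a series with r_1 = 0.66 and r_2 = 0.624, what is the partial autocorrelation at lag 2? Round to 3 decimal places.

φ_{22} = (r_2 − r_1²) / (1 − r_1²)
r_1² = (0.66)² = 0.4356
Numerator = 0.624 − 0.4356 = 0.1884; denominator = 1 − 0.4356 = 0.5644
φ_{22} = 0.1884 / 0.5644 = 0.334

0.334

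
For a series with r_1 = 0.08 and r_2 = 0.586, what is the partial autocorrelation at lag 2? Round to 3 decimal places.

φ_{22} = (r_2 − r_1²) / (1 − r_1²)
r_1² = (0.08)² = 0.0064
Numerator = 0.586 − 0.0064 = 0.5796; denominator = 1 − 0.0064 = 0.9936
φ_{22} = 0.5796 / 0.9936 = 0.583

0.583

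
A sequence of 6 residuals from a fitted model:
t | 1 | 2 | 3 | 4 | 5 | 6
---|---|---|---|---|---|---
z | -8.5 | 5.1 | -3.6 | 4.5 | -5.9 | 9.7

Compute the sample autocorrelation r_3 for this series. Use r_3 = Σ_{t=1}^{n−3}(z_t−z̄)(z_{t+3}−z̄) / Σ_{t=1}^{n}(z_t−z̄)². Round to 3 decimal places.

-0.398

Mean z̄ = (-8.5 + 5.1 − 3.6 + 4.5 − 5.9 + 9.7)/6 = 0.2167
Σ(z_t−z̄)(z_{t+3}−z̄) = (-37.3364) + (-29.8697) + (-36.1947) = -103.4008
Denominator Σ(z_t−z̄)² = 260.0883
r_3 = -103.4008 / 260.0883 = -0.398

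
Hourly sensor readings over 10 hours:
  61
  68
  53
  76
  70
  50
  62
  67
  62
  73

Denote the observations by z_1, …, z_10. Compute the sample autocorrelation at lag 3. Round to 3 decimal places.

Mean z̄ = (61 + 68 + 53 + 76 + 70 + 50 + 62 + 67 + 62 + 73)/10 = 64.2000
Σ(z_t−z̄)(z_{t+3}−z̄) = (-37.7600) + (22.0400) + (159.0400) + (-25.9600) + (16.2400) + (31.2400) + (-19.3600) = 145.4800
Denominator Σ(z_t−z̄)² = 619.6000
r_3 = 145.4800 / 619.6000 = 0.235

0.235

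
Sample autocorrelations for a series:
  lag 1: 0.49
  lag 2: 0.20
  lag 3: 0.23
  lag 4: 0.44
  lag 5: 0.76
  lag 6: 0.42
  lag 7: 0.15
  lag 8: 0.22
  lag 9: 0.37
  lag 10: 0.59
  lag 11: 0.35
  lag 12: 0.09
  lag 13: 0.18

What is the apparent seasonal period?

The largest autocorrelation is r_5 = 0.76, with a weaker echo at lag 10 (0.59); the remaining lags stay at or below 0.49. The elevated value at lag 1 (0.49), dropping to 0.20 at lag 2, reflects decaying short-term dependence rather than seasonality.
The dominant spike at lag 5 indicates a seasonal period of 5.

5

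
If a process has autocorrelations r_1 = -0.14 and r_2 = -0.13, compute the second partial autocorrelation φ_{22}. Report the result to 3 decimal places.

-0.153

φ_{22} = (r_2 − r_1²) / (1 − r_1²)
r_1² = (-0.14)² = 0.0196
Numerator = -0.13 − 0.0196 = -0.1496; denominator = 1 − 0.0196 = 0.9804
φ_{22} = -0.1496 / 0.9804 = -0.153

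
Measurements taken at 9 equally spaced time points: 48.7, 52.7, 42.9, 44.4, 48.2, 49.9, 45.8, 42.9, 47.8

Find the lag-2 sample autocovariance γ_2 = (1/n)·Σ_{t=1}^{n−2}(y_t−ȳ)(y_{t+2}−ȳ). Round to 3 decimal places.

-5.380

Mean ȳ = (48.7 + 52.7 + 42.9 + 44.4 + 48.2 + 49.9 + 45.8 + 42.9 + 47.8)/9 = 47.0333
Σ_{t=1}^{7}(y_t−ȳ)(y_{t+2}−ȳ) = -48.4156
γ_2 = -48.4156 / 9 = -5.380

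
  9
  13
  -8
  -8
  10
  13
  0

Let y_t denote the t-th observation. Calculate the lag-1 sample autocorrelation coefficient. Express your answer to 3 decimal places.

Mean ȳ = (9 + 13 − 8 − 8 + 10 + 13 + 0)/7 = 4.1429
Deviations from mean: 4.8571, 8.8571, -12.1429, -12.1429, 5.8571, 8.8571, -4.1429
Σ(y_t−ȳ)(y_{t+1}−ȳ) = (43.0204) + (-107.5510) + (147.4490) + (-71.1224) + (51.8776) + (-36.6939) = 26.9796
Denominator Σ(y_t−ȳ)² = 526.8571
r_1 = 26.9796 / 526.8571 = 0.051

0.051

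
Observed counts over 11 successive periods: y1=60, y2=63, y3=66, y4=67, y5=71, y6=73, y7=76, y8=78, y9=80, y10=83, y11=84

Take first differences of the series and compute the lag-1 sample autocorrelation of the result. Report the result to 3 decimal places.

First differences Δy: 3, 3, 1, 4, 2, 3, 2, 2, 3, 1
Mean of differences = 2.4000
Numerator Σ(Δy_t−Δȳ)(Δy_{t+1}−Δȳ) = -4.7600
Denominator Σ(Δy_t−Δȳ)² = 8.4000
r_1(Δy) = -4.7600 / 8.4000 = -0.567

-0.567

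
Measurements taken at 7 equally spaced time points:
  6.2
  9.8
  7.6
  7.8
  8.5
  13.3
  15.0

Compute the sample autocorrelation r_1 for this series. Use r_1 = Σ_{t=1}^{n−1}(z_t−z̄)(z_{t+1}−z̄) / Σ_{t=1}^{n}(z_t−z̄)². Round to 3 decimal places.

Mean z̄ = (6.2 + 9.8 + 7.6 + 7.8 + 8.5 + 13.3 + 15.0)/7 = 9.7429
Deviations from mean: -3.5429, 0.0571, -2.1429, -1.9429, -1.2429, 3.5571, 5.2571
Σ(z_t−z̄)(z_{t+1}−z̄) = (-0.2024) + (-0.1224) + (4.1633) + (2.4147) + (-4.4210) + (18.7004) = 20.5324
Denominator Σ(z_t−z̄)² = 62.7571
r_1 = 20.5324 / 62.7571 = 0.327

0.327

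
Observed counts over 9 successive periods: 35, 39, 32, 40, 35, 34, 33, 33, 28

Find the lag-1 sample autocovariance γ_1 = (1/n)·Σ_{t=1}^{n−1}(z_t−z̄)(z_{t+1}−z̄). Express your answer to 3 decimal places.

-0.753

Mean z̄ = (35 + 39 + 32 + 40 + 35 + 34 + 33 + 33 + 28)/9 = 34.3333
Σ_{t=1}^{8}(z_t−z̄)(z_{t+1}−z̄) = -6.7778
γ_1 = -6.7778 / 9 = -0.753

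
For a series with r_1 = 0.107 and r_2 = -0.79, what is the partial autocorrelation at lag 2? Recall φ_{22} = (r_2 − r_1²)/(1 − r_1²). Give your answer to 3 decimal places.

-0.811

φ_{22} = (r_2 − r_1²) / (1 − r_1²)
r_1² = (0.107)² = 0.011449
Numerator = -0.79 − 0.0114 = -0.8014; denominator = 1 − 0.0114 = 0.9886
φ_{22} = -0.8014 / 0.9886 = -0.811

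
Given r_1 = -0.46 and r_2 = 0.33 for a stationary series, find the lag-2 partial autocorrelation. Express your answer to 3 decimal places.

φ_{22} = (r_2 − r_1²) / (1 − r_1²)
r_1² = (-0.46)² = 0.2116
Numerator = 0.33 − 0.2116 = 0.1184; denominator = 1 − 0.2116 = 0.7884
φ_{22} = 0.1184 / 0.7884 = 0.150

0.150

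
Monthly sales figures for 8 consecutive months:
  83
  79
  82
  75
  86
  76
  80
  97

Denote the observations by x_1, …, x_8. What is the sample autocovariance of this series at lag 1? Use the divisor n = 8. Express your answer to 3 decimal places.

Mean x̄ = (83 + 79 + 82 + 75 + 86 + 76 + 80 + 97)/8 = 82.2500
Σ_{t=1}^{7}(x_t−x̄)(x_{t+1}−x̄) = -69.5625
γ_1 = -69.5625 / 8 = -8.695

-8.695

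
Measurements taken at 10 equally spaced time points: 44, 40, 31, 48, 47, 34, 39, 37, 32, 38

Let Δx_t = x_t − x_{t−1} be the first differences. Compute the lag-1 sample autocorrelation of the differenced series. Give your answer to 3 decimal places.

-0.345

First differences Δx: -4, -9, 17, -1, -13, 5, -2, -5, 6
Mean of differences = -0.6667
Numerator Σ(Δx_t−Δx̄)(Δx_{t+1}−Δx̄) = -221.7778
Denominator Σ(Δx_t−Δx̄)² = 642.0000
r_1(Δx) = -221.7778 / 642.0000 = -0.345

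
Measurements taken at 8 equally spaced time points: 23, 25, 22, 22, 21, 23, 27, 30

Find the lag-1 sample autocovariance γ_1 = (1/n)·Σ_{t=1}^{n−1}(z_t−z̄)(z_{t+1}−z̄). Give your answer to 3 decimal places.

Mean z̄ = (23 + 25 + 22 + 22 + 21 + 23 + 27 + 30)/8 = 24.1250
Σ_{t=1}^{7}(z_t−z̄)(z_{t+1}−z̄) = 25.4844
γ_1 = 25.4844 / 8 = 3.186

3.186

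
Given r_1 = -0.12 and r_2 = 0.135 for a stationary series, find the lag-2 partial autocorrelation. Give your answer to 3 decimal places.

φ_{22} = (r_2 − r_1²) / (1 − r_1²)
r_1² = (-0.12)² = 0.0144
Numerator = 0.135 − 0.0144 = 0.1206; denominator = 1 − 0.0144 = 0.9856
φ_{22} = 0.1206 / 0.9856 = 0.122

0.122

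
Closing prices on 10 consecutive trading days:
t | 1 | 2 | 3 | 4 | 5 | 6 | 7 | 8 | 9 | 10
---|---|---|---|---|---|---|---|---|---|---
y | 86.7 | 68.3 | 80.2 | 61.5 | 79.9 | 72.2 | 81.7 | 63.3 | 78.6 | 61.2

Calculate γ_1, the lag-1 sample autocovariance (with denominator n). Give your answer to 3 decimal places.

Mean ȳ = (86.7 + 68.3 + 80.2 + 61.5 + 79.9 + 72.2 + 81.7 + 63.3 + 78.6 + 61.2)/10 = 73.3600
Σ_{t=1}^{9}(y_t−ȳ)(y_{t+1}−ȳ) = -478.3916
γ_1 = -478.3916 / 10 = -47.839

-47.839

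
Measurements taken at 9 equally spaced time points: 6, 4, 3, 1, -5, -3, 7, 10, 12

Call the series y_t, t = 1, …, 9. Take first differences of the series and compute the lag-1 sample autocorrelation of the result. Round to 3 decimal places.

First differences Δy: -2, -1, -2, -6, 2, 10, 3, 2
Mean of differences = 0.7500
Numerator Σ(Δy_t−Δȳ)(Δy_{t+1}−Δȳ) = 54.9375
Denominator Σ(Δy_t−Δȳ)² = 157.5000
r_1(Δy) = 54.9375 / 157.5000 = 0.349

0.349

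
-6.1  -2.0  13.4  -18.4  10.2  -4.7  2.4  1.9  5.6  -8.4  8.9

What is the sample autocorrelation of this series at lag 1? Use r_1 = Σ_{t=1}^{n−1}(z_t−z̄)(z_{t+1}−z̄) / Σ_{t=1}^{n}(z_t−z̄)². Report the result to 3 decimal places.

Mean z̄ = (-6.1 − 2.0 + 13.4 − 18.4 + 10.2 − 4.7 + 2.4 + 1.9 + 5.6 − 8.4 + 8.9)/11 = 0.2545
Numerator Σ_{t=1}^{10}(z_t−z̄)(z_{t+1}−z̄) = -614.7248
Denominator Σ(z_t−z̄)² = 875.2473
r_1 = -614.7248 / 875.2473 = -0.702

-0.702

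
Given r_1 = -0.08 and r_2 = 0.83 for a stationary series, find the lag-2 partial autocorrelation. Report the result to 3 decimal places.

φ_{22} = (r_2 − r_1²) / (1 − r_1²)
r_1² = (-0.08)² = 0.0064
Numerator = 0.83 − 0.0064 = 0.8236; denominator = 1 − 0.0064 = 0.9936
φ_{22} = 0.8236 / 0.9936 = 0.829

0.829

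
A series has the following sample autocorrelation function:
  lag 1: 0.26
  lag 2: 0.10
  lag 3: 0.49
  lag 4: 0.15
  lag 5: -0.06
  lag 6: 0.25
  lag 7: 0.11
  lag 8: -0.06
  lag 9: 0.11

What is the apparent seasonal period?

3

The largest autocorrelation is r_3 = 0.49; the remaining lags stay at or below 0.26. The elevated value at lag 1 (0.26), dropping to 0.10 at lag 2, reflects decaying short-term dependence rather than seasonality.
The dominant spike at lag 3 indicates a seasonal period of 3.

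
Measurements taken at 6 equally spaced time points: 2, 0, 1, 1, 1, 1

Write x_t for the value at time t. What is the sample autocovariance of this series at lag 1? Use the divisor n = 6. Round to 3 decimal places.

Mean x̄ = (2 + 0 + 1 + 1 + 1 + 1)/6 = 1.0000
Σ_{t=1}^{5}(x_t−x̄)(x_{t+1}−x̄) = -1.0000
γ_1 = -1.0000 / 6 = -0.167

-0.167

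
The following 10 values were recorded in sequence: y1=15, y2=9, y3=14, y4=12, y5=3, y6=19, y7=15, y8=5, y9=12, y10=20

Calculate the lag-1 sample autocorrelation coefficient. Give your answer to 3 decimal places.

-0.277

Mean ȳ = (15 + 9 + 14 + 12 + 3 + 19 + 15 + 5 + 12 + 20)/10 = 12.4000
Numerator Σ_{t=1}^{9}(y_t−ȳ)(y_{t+1}−ȳ) = -75.3600
Denominator Σ(y_t−ȳ)² = 272.4000
r_1 = -75.3600 / 272.4000 = -0.277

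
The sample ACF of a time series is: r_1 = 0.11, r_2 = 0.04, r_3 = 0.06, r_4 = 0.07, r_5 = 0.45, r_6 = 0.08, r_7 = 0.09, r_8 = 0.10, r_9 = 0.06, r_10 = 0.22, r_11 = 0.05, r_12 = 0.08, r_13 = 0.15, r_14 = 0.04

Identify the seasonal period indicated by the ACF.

5

The largest autocorrelation is r_5 = 0.45, with a weaker echo at lag 10 (0.22); the remaining lags stay at or below 0.15.
The dominant spike at lag 5 indicates a seasonal period of 5.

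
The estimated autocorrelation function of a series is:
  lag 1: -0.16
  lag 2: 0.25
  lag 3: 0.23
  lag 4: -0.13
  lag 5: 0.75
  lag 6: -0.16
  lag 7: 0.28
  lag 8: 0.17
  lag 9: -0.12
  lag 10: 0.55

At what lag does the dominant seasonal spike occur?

The largest autocorrelation is r_5 = 0.75, with a weaker echo at lag 10 (0.55); the remaining lags stay at or below 0.28.
The dominant spike at lag 5 indicates a seasonal period of 5.

5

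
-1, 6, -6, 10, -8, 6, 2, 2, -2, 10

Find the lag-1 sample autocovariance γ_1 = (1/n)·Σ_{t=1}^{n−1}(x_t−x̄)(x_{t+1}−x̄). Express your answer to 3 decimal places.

-26.061

Mean x̄ = (-1 + 6 − 6 + 10 − 8 + 6 + 2 + 2 − 2 + 10)/10 = 1.9000
Σ_{t=1}^{9}(x_t−x̄)(x_{t+1}−x̄) = -260.6100
γ_1 = -260.6100 / 10 = -26.061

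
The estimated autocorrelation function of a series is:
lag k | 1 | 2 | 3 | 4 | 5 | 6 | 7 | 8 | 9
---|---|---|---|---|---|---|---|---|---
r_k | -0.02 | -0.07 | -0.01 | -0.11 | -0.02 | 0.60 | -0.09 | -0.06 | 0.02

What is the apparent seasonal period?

The largest autocorrelation is r_6 = 0.60; the remaining lags stay at or below 0.02.
The dominant spike at lag 6 indicates a seasonal period of 6.

6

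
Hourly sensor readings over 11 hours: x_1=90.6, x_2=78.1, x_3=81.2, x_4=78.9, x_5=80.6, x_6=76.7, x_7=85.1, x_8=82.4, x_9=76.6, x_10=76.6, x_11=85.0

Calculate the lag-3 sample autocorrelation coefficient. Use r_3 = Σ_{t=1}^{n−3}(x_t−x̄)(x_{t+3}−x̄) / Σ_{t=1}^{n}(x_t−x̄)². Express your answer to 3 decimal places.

-0.114

Mean x̄ = (90.6 + 78.1 + 81.2 + 78.9 + 80.6 + 76.7 + 85.1 + 82.4 + 76.6 + 76.6 + 85.0)/11 = 81.0727
Numerator Σ_{t=1}^{8}(x_t−x̄)(x_{t+3}−x̄) = -22.4713
Denominator Σ(x_t−x̄)² = 197.1018
r_3 = -22.4713 / 197.1018 = -0.114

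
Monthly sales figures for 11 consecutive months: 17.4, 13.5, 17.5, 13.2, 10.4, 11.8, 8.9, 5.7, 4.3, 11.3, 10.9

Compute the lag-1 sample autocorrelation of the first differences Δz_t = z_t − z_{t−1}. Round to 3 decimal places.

First differences Δz: -3.9, 4.0, -4.3, -2.8, 1.4, -2.9, -3.2, -1.4, 7.0, -0.4
Mean of differences = -0.6500
Numerator Σ(Δz_t−Δz̄)(Δz_{t+1}−Δz̄) = -29.4325
Denominator Σ(Δz_t−Δz̄)² = 125.0450
r_1(Δz) = -29.4325 / 125.0450 = -0.235

-0.235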